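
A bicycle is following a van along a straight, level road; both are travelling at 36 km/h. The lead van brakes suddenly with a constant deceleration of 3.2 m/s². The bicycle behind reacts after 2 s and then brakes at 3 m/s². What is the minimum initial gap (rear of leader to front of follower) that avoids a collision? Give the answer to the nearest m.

36 km/h ÷ 3.6 = 10.0000 m/s.
Leader travels v²/(2a_L) = 100.000 / 6.400 = 15.625 m before stopping.
Follower covers v·t_r = 10.0000 × 2 = 20.000 m while reacting, then v²/(2a_F) = 100.000 / 6.000 = 16.667 m while braking, for a total of 20.000 + 16.667 = 36.667 m.
Since a_F ≤ a_L and the follower starts braking later, the follower is never slower than the leader, so the closest approach is when both have stopped.
Minimum gap = 36.667 − 15.625 = 21.042 m.

Minimum gap ≈ 21 m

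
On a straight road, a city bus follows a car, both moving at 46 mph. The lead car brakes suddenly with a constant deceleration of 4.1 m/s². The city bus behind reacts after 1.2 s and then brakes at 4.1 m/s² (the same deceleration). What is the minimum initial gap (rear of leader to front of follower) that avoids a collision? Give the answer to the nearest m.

46 mph × 0.44704 = 20.5638 m/s.
Leader travels v²/(2a_L) = 422.870 / 8.200 = 51.570 m before stopping.
Follower covers v·t_r = 20.5638 × 1.2 = 24.677 m while reacting, then v²/(2a_F) = 422.870 / 8.200 = 51.570 m while braking, for a total of 24.677 + 51.570 = 76.247 m.
Since a_F ≤ a_L and the follower starts braking later, the follower is never slower than the leader, so the closest approach is when both have stopped.
Minimum gap = 76.247 − 51.570 = 24.677 m.

Minimum gap ≈ 25 m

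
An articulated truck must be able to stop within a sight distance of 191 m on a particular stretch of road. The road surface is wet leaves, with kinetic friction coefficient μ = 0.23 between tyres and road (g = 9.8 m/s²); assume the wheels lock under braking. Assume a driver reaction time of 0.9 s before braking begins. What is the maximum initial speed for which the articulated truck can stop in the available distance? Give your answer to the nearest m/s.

a = μg = 0.23 × 9.8 = 2.254 m/s².
Stopping distance: v·t_r + v²/(2a) = 191 with t_r = 0.9 s and a = 2.254 m/s².
So v² + 4.057 v − 861.03 = 0.
Positive root: v = −a·t_r + √((a·t_r)² + 2a·d) = −2.029 + √(4.117 + 861.03) = 27.3844 m/s.

Maximum speed ≈ 27 m/s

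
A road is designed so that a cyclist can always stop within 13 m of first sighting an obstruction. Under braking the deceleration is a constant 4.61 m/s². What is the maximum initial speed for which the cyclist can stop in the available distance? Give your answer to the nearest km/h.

Maximum speed ≈ 39 km/h

v²/(2a) = d ⇒ v = √(2 × 4.610 × 13) = √119.86 = 10.9481 m/s.
10.9481 m/s × 3.6 = 39.413 km/h.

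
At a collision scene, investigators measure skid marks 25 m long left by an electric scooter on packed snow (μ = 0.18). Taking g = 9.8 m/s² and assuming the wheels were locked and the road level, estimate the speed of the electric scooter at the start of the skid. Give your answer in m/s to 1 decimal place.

Initial speed ≈ 9.4 m/s

Deceleration a = μg = 0.18 × 9.8 = 1.764 m/s².
v = √(2a·d) = √(2 × 1.764 × 25) = √88.200 = 9.3915 m/s.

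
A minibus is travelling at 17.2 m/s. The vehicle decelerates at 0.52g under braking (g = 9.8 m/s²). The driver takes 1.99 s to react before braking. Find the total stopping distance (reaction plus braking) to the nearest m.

a = 0.52 × 9.8 = 5.096 m/s².
Reaction distance = v·t_r = 17.2000 × 1.99 = 34.228 m.
Braking distance = v²/(2a) = 17.2000² / (2 × 5.096) = 295.840 / 10.192 = 29.027 m.
Total = 34.228 + 29.027 = 63.255 m.

Total stopping distance ≈ 63 m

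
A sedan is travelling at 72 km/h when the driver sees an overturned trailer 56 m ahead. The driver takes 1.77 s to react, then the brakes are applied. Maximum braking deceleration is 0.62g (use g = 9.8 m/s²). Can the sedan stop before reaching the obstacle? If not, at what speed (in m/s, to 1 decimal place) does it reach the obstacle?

72 km/h ÷ 3.6 = 20.0000 m/s.
a = 0.62 × 9.8 = 6.076 m/s².
Reaction distance = 20.0000 × 1.77 = 35.400 m.
Braking distance needed to stop: v²/(2a) = 400.000 / 12.152 = 32.916 m, so total needed = 35.400 + 32.916 = 68.316 m > 56 m — it cannot stop.
Distance remaining when braking begins: 56 − 35.400 = 20.600 m.
v² = v₀² − 2a·d = 400.000 − 2 × 6.076 × 20.600 = 149.669 m²/s².
v = √149.669 = 12.234 m/s.

No — it strikes the obstacle at 12.2 m/s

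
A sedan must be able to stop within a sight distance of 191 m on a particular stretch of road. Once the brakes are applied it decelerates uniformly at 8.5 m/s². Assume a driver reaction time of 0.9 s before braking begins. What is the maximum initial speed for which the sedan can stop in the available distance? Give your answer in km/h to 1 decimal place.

Maximum speed ≈ 179.4 km/h

Stopping distance: v·t_r + v²/(2a) = 191 with t_r = 0.9 s and a = 8.500 m/s².
So v² + 15.300 v − 3247.00 = 0.
Positive root: v = −a·t_r + √((a·t_r)² + 2a·d) = −7.650 + √(58.523 + 3247.00) = 49.8437 m/s.
49.8437 m/s × 3.6 = 179.437 km/h.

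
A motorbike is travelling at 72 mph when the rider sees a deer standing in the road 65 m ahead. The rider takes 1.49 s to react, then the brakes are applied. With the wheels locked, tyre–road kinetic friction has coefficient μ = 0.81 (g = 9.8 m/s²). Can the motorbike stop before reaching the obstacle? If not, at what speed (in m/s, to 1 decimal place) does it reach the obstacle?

72 mph × 0.44704 = 32.1869 m/s.
a = μg = 0.81 × 9.8 = 7.938 m/s².
Reaction distance = 32.1869 × 1.49 = 47.958 m.
Braking distance needed to stop: v²/(2a) = 1035.997 / 15.876 = 65.256 m, so total needed = 47.958 + 65.256 = 113.214 m > 65 m — it cannot stop.
Distance remaining when braking begins: 65 − 47.958 = 17.042 m.
v² = v₀² − 2a·d = 1035.997 − 2 × 7.938 × 17.042 = 765.438 m²/s².
v = √765.438 = 27.667 m/s.

No — it strikes the obstacle at 27.7 m/s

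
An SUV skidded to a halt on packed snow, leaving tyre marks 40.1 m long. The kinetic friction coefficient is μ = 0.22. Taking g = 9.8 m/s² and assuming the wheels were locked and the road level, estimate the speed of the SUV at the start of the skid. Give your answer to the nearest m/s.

Deceleration a = μg = 0.22 × 9.8 = 2.156 m/s².
v = √(2a·d) = √(2 × 2.156 × 40.1) = √172.911 = 13.1496 m/s.

Initial speed ≈ 13 m/s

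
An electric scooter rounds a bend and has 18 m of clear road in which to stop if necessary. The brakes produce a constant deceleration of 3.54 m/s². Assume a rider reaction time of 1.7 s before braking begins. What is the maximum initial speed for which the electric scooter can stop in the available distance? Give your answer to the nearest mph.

Stopping distance: v·t_r + v²/(2a) = 18 with t_r = 1.7 s and a = 3.540 m/s².
So v² + 12.036 v − 127.44 = 0.
Positive root: v = −a·t_r + √((a·t_r)² + 2a·d) = −6.018 + √(36.216 + 127.44) = 6.7748 m/s.
6.7748 m/s ÷ 0.44704 = 15.155 mph.

Maximum speed ≈ 15 mph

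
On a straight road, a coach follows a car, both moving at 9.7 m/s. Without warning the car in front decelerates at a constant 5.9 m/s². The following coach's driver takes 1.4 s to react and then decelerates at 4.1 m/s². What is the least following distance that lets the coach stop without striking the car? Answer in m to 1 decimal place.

Leader travels v²/(2a_L) = 94.090 / 11.800 = 7.974 m before stopping.
Follower covers v·t_r = 9.7000 × 1.4 = 13.580 m while reacting, then v²/(2a_F) = 94.090 / 8.200 = 11.474 m while braking, for a total of 13.580 + 11.474 = 25.054 m.
Since a_F ≤ a_L and the follower starts braking later, the follower is never slower than the leader, so the closest approach is when both have stopped.
Minimum gap = 25.054 − 7.974 = 17.080 m.

Minimum gap ≈ 17.1 m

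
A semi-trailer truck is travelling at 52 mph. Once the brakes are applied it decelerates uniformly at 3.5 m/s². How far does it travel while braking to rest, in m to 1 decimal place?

Braking distance ≈ 77.2 m

52 mph × 0.44704 = 23.2461 m/s.
Braking distance = v²/(2a) = 23.2461² / (2 × 3.500) = 540.381 / 7.000 = 77.197 m.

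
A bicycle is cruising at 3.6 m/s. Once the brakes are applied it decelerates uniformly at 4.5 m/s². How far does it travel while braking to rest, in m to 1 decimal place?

Braking distance = v²/(2a) = 3.6000² / (2 × 4.500) = 12.960 / 9.000 = 1.440 m.

Braking distance ≈ 1.4 m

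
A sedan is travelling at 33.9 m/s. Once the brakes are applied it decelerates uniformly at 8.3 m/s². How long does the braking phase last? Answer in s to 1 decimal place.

Braking time = v/a = 33.9000 / 8.300 = 4.084 s.

Braking time ≈ 4.1 s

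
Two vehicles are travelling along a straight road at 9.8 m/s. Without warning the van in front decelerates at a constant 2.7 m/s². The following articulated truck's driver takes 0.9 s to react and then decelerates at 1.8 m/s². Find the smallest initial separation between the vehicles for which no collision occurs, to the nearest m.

Minimum gap ≈ 18 m

Leader travels v²/(2a_L) = 96.040 / 5.400 = 17.785 m before stopping.
Follower covers v·t_r = 9.8000 × 0.9 = 8.820 m while reacting, then v²/(2a_F) = 96.040 / 3.600 = 26.678 m while braking, for a total of 8.820 + 26.678 = 35.498 m.
Since a_F ≤ a_L and the follower starts braking later, the follower is never slower than the leader, so the closest approach is when both have stopped.
Minimum gap = 35.498 − 17.785 = 17.713 m.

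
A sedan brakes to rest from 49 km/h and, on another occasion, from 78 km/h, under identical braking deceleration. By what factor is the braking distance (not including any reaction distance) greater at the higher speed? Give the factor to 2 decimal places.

Braking distance d = v²/(2a), so with a fixed, d ∝ v².
Factor = (78/49)² = 1.5918² = 2.5338.

Factor ≈ 2.53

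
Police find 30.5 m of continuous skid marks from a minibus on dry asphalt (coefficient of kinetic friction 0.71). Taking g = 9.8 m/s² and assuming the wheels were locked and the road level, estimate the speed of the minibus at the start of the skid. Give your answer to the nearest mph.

Deceleration a = μg = 0.71 × 9.8 = 6.958 m/s².
v = √(2a·d) = √(2 × 6.958 × 30.5) = √424.438 = 20.6019 m/s.
= 20.6019 ÷ 0.44704 = 46.085 mph.

Initial speed ≈ 46 mph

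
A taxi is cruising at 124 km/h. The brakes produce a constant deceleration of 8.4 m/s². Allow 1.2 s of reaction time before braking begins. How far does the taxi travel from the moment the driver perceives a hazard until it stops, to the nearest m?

Total stopping distance ≈ 112 m

124 km/h ÷ 3.6 = 34.4444 m/s.
Reaction distance = v·t_r = 34.4444 × 1.2 = 41.333 m.
Braking distance = v²/(2a) = 34.4444² / (2 × 8.400) = 1186.417 / 16.800 = 70.620 m.
Total = 41.333 + 70.620 = 111.953 m.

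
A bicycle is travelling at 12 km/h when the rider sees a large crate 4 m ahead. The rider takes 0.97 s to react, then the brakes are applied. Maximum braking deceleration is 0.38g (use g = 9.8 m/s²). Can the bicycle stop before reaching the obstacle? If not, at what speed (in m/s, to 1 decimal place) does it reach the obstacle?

12 km/h ÷ 3.6 = 3.3333 m/s.
a = 0.38 × 9.8 = 3.724 m/s².
Reaction distance = 3.3333 × 0.97 = 3.233 m.
Braking distance needed to stop: v²/(2a) = 11.111 / 7.448 = 1.492 m, so total needed = 3.233 + 1.492 = 4.725 m > 4 m — it cannot stop.
Distance remaining when braking begins: 4 − 3.233 = 0.767 m.
v² = v₀² − 2a·d = 11.111 − 2 × 3.724 × 0.767 = 5.398 m²/s².
v = √5.398 = 2.323 m/s.

No — it strikes the obstacle at 2.3 m/s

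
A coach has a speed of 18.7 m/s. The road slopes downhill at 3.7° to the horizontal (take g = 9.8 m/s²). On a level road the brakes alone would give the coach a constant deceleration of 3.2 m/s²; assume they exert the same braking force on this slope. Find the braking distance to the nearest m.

Braking distance ≈ 68 m

Gravity along the downhill slope reduces the braking deceleration: a_eff = 3.200 − 9.8·sin 3.7° = 3.200 − 0.632 = 2.568 m/s².
Braking distance = v²/(2a) = 18.7000² / (2 × 2.568) = 349.690 / 5.136 = 68.086 m.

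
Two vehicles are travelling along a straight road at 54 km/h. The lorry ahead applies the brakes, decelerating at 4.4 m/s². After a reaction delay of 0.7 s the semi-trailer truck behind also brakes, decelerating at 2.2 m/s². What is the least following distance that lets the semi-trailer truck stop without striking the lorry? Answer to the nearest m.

54 km/h ÷ 3.6 = 15.0000 m/s.
Leader travels v²/(2a_L) = 225.000 / 8.800 = 25.568 m before stopping.
Follower covers v·t_r = 15.0000 × 0.7 = 10.500 m while reacting, then v²/(2a_F) = 225.000 / 4.400 = 51.136 m while braking, for a total of 10.500 + 51.136 = 61.636 m.
Since a_F ≤ a_L and the follower starts braking later, the follower is never slower than the leader, so the closest approach is when both have stopped.
Minimum gap = 61.636 − 25.568 = 36.068 m.

Minimum gap ≈ 36 m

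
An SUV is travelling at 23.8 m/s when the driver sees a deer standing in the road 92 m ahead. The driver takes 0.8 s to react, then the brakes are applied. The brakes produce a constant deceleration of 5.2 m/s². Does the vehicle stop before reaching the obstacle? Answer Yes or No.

Reaction distance = 23.8000 × 0.8 = 19.040 m.
Braking distance = v²/(2a) = 566.440 / 10.400 = 54.465 m.
Total stopping distance = 19.040 + 54.465 = 73.505 m, vs 92 m available — it stops with 92 − 73.505 = 18.495 m to spare.

Yes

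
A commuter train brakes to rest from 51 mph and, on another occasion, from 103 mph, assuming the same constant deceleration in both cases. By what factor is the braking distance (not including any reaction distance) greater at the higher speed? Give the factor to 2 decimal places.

Factor ≈ 4.08

Braking distance d = v²/(2a), so with a fixed, d ∝ v².
Factor = (103/51)² = 2.0196² = 4.0788.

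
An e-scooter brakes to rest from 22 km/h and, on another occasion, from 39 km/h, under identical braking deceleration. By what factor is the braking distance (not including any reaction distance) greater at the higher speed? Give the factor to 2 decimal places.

Braking distance d = v²/(2a), so with a fixed, d ∝ v².
Factor = (39/22)² = 1.7727² = 3.1425.

Factor ≈ 3.14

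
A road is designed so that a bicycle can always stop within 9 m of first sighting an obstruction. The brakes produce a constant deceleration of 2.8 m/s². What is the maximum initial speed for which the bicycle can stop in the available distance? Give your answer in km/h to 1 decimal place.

v²/(2a) = d ⇒ v = √(2 × 2.800 × 9) = √50.40 = 7.0993 m/s.
7.0993 m/s × 3.6 = 25.557 km/h.

Maximum speed ≈ 25.6 km/h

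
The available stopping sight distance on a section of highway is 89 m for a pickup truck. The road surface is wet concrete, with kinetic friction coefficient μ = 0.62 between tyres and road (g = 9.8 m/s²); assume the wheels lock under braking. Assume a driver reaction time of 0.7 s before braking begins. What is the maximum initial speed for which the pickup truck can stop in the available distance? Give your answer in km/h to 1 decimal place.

Maximum speed ≈ 104.1 km/h

a = μg = 0.62 × 9.8 = 6.076 m/s².
Stopping distance: v·t_r + v²/(2a) = 89 with t_r = 0.7 s and a = 6.076 m/s².
So v² + 8.506 v − 1081.53 = 0.
Positive root: v = −a·t_r + √((a·t_r)² + 2a·d) = −4.253 + √(18.088 + 1081.53) = 28.9075 m/s.
28.9075 m/s × 3.6 = 104.067 km/h.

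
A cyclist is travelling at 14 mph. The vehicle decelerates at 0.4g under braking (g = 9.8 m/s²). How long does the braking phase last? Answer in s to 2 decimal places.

Braking time ≈ 1.60 s

14 mph × 0.44704 = 6.2586 m/s.
a = 0.4 × 9.8 = 3.920 m/s².
Braking time = v/a = 6.2586 / 3.920 = 1.597 s.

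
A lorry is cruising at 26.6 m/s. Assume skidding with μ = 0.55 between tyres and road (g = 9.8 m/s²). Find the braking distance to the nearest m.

Braking distance ≈ 66 m

a = μg = 0.55 × 9.8 = 5.390 m/s².
Braking distance = v²/(2a) = 26.6000² / (2 × 5.390) = 707.560 / 10.780 = 65.636 m.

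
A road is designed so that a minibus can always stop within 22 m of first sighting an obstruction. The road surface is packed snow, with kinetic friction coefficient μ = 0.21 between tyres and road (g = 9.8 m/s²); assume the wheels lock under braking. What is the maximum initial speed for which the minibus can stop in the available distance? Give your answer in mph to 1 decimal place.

Maximum speed ≈ 21.3 mph

a = μg = 0.21 × 9.8 = 2.058 m/s².
v²/(2a) = d ⇒ v = √(2 × 2.058 × 22) = √90.55 = 9.5158 m/s.
9.5158 m/s ÷ 0.44704 = 21.286 mph.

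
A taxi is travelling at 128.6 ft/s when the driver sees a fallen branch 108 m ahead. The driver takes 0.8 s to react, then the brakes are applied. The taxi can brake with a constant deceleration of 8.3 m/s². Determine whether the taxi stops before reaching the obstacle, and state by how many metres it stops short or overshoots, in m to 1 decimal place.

128.6 ft/s × 0.3048 = 39.1973 m/s.
Reaction distance = 39.1973 × 0.8 = 31.358 m.
Braking distance = v²/(2a) = 1536.428 / 16.600 = 92.556 m.
Total stopping distance = 31.358 + 92.556 = 123.914 m, vs 108 m available — it cannot stop in time and overshoots by 123.914 − 108 = 15.914 m.

No — it overshoots by 15.9 m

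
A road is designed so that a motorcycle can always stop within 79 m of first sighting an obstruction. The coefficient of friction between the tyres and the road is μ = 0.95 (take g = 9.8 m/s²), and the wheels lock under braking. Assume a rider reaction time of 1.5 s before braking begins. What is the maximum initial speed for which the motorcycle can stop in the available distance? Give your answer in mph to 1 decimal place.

Maximum speed ≈ 60.1 mph

a = μg = 0.95 × 9.8 = 9.310 m/s².
Stopping distance: v·t_r + v²/(2a) = 79 with t_r = 1.5 s and a = 9.310 m/s².
So v² + 27.930 v − 1470.98 = 0.
Positive root: v = −a·t_r + √((a·t_r)² + 2a·d) = −13.965 + √(195.021 + 1470.98) = 26.8517 m/s.
26.8517 m/s ÷ 0.44704 = 60.066 mph.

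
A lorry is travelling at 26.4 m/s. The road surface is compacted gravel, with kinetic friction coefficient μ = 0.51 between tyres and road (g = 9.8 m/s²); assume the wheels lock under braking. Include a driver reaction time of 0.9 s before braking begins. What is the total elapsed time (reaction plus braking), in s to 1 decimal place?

a = μg = 0.51 × 9.8 = 4.998 m/s².
Braking time = v/a = 26.4000 / 4.998 = 5.282 s.
Total = 0.9 + 5.282 = 6.182 s.

Total time ≈ 6.2 s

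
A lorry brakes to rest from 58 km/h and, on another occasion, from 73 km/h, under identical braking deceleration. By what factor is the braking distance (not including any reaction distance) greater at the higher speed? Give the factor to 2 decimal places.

Braking distance d = v²/(2a), so with a fixed, d ∝ v².
Factor = (73/58)² = 1.2586² = 1.5841.

Factor ≈ 1.58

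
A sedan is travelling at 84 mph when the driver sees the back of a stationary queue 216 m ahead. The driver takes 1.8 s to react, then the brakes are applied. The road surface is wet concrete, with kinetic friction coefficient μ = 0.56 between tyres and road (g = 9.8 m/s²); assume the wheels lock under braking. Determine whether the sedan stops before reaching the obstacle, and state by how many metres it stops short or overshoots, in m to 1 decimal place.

Yes — it stops 19.9 m short of the obstacle

84 mph × 0.44704 = 37.5514 m/s.
a = μg = 0.56 × 9.8 = 5.488 m/s².
Reaction distance = 37.5514 × 1.8 = 67.593 m.
Braking distance = v²/(2a) = 1410.108 / 10.976 = 128.472 m.
Total stopping distance = 67.593 + 128.472 = 196.065 m, vs 216 m available — it stops with 216 − 196.065 = 19.935 m to spare.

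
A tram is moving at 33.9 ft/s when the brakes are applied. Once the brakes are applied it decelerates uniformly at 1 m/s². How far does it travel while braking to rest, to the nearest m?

Braking distance ≈ 53 m

33.9 ft/s × 0.3048 = 10.3327 m/s.
Braking distance = v²/(2a) = 10.3327² / (2 × 1.000) = 106.765 / 2.000 = 53.383 m.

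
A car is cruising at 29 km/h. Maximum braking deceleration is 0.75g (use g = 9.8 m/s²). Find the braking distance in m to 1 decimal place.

Braking distance ≈ 4.4 m

29 km/h ÷ 3.6 = 8.0556 m/s.
a = 0.75 × 9.8 = 7.350 m/s².
Braking distance = v²/(2a) = 8.0556² / (2 × 7.350) = 64.893 / 14.700 = 4.414 m.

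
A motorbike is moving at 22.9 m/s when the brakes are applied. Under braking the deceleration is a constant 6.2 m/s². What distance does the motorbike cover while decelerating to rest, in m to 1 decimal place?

Braking distance ≈ 42.3 m

Braking distance = v²/(2a) = 22.9000² / (2 × 6.200) = 524.410 / 12.400 = 42.291 m.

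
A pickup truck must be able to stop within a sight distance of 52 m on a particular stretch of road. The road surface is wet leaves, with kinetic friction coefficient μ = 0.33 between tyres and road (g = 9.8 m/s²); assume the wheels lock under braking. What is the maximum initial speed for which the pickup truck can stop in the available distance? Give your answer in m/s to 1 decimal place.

Maximum speed ≈ 18.3 m/s

a = μg = 0.33 × 9.8 = 3.234 m/s².
v²/(2a) = d ⇒ v = √(2 × 3.234 × 52) = √336.34 = 18.3396 m/s.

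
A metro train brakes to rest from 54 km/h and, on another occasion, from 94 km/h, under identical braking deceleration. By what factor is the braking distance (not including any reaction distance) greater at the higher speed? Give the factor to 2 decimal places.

Factor ≈ 3.03

Braking distance d = v²/(2a), so with a fixed, d ∝ v².
Factor = (94/54)² = 1.7407² = 3.0300.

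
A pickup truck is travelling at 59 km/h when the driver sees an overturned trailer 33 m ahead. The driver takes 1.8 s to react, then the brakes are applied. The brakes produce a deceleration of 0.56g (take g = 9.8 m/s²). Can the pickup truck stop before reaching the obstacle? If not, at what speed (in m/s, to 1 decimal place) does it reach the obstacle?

59 km/h ÷ 3.6 = 16.3889 m/s.
a = 0.56 × 9.8 = 5.488 m/s².
Reaction distance = 16.3889 × 1.8 = 29.500 m.
Braking distance needed to stop: v²/(2a) = 268.596 / 10.976 = 24.471 m, so total needed = 29.500 + 24.471 = 53.971 m > 33 m — it cannot stop.
Distance remaining when braking begins: 33 − 29.500 = 3.500 m.
v² = v₀² − 2a·d = 268.596 − 2 × 5.488 × 3.500 = 230.180 m²/s².
v = √230.180 = 15.172 m/s.

No — it strikes the obstacle at 15.2 m/s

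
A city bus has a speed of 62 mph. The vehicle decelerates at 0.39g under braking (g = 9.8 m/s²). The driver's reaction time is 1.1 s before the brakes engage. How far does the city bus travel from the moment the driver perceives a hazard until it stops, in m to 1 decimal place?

Total stopping distance ≈ 131.0 m

62 mph × 0.44704 = 27.7165 m/s.
a = 0.39 × 9.8 = 3.822 m/s².
Reaction distance = v·t_r = 27.7165 × 1.1 = 30.488 m.
Braking distance = v²/(2a) = 27.7165² / (2 × 3.822) = 768.204 / 7.644 = 100.498 m.
Total = 30.488 + 100.498 = 130.986 m.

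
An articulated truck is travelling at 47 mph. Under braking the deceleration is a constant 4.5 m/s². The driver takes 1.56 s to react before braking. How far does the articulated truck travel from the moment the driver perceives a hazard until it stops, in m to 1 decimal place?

Total stopping distance ≈ 81.8 m

47 mph × 0.44704 = 21.0109 m/s.
Reaction distance = v·t_r = 21.0109 × 1.56 = 32.777 m.
Braking distance = v²/(2a) = 21.0109² / (2 × 4.500) = 441.458 / 9.000 = 49.051 m.
Total = 32.777 + 49.051 = 81.828 m.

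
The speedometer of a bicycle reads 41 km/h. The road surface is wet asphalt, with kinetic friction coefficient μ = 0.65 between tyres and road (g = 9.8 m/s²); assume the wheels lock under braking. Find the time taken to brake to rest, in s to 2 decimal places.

Braking time ≈ 1.79 s

41 km/h ÷ 3.6 = 11.3889 m/s.
a = μg = 0.65 × 9.8 = 6.370 m/s².
Braking time = v/a = 11.3889 / 6.370 = 1.788 s.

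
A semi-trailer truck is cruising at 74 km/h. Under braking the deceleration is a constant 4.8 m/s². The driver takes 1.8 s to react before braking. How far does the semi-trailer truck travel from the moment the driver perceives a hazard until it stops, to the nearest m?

Total stopping distance ≈ 81 m

74 km/h ÷ 3.6 = 20.5556 m/s.
Reaction distance = v·t_r = 20.5556 × 1.8 = 37.000 m.
Braking distance = v²/(2a) = 20.5556² / (2 × 4.800) = 422.533 / 9.600 = 44.014 m.
Total = 37.000 + 44.014 = 81.014 m.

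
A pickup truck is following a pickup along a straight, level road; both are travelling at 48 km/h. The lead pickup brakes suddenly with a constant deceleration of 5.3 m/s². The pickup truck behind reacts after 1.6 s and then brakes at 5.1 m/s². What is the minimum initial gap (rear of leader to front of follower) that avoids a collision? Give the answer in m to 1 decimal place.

Minimum gap ≈ 22.0 m

48 km/h ÷ 3.6 = 13.3333 m/s.
Leader travels v²/(2a_L) = 177.777 / 10.600 = 16.771 m before stopping.
Follower covers v·t_r = 13.3333 × 1.6 = 21.333 m while reacting, then v²/(2a_F) = 177.777 / 10.200 = 17.429 m while braking, for a total of 21.333 + 17.429 = 38.762 m.
Since a_F ≤ a_L and the follower starts braking later, the follower is never slower than the leader, so the closest approach is when both have stopped.
Minimum gap = 38.762 − 16.771 = 21.991 m.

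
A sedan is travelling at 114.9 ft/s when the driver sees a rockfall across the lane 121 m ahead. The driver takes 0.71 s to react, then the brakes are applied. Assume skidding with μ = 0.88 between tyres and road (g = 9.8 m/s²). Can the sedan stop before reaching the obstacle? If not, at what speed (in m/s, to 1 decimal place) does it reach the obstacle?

114.9 ft/s × 0.3048 = 35.0215 m/s.
a = μg = 0.88 × 9.8 = 8.624 m/s².
Reaction distance = 35.0215 × 0.71 = 24.865 m.
Braking distance = v²/(2a) = 1226.505 / 17.248 = 71.110 m.
Total stopping distance = 24.865 + 71.110 = 95.975 m, vs 121 m available — it stops with 121 − 95.975 = 25.025 m to spare.

Yes — it stops about 25.0 m short of the obstacle, so it never reaches it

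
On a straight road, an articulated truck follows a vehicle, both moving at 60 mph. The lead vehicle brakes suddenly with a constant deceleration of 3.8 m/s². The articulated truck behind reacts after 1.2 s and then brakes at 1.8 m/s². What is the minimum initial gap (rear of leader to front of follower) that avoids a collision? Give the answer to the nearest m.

60 mph × 0.44704 = 26.8224 m/s.
Leader travels v²/(2a_L) = 719.441 / 7.600 = 94.663 m before stopping.
Follower covers v·t_r = 26.8224 × 1.2 = 32.187 m while reacting, then v²/(2a_F) = 719.441 / 3.600 = 199.845 m while braking, for a total of 32.187 + 199.845 = 232.032 m.
Since a_F ≤ a_L and the follower starts braking later, the follower is never slower than the leader, so the closest approach is when both have stopped.
Minimum gap = 232.032 − 94.663 = 137.369 m.

Minimum gap ≈ 137 m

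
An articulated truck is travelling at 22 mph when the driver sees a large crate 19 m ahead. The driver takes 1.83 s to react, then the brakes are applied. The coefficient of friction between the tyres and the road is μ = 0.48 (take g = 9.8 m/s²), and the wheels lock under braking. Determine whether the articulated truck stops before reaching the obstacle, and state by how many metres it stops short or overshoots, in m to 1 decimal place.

No — it overshoots by 9.3 m

22 mph × 0.44704 = 9.8349 m/s.
a = μg = 0.48 × 9.8 = 4.704 m/s².
Reaction distance = 9.8349 × 1.83 = 17.998 m.
Braking distance = v²/(2a) = 96.725 / 9.408 = 10.281 m.
Total stopping distance = 17.998 + 10.281 = 28.279 m, vs 19 m available — it cannot stop in time and overshoots by 28.279 − 19 = 9.279 m.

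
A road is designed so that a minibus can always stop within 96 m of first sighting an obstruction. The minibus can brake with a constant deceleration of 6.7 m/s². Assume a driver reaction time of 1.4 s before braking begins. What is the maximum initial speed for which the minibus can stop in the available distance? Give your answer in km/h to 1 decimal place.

Maximum speed ≈ 99.7 km/h

Stopping distance: v·t_r + v²/(2a) = 96 with t_r = 1.4 s and a = 6.700 m/s².
So v² + 18.760 v − 1286.40 = 0.
Positive root: v = −a·t_r + √((a·t_r)² + 2a·d) = −9.380 + √(87.984 + 1286.40) = 27.6927 m/s.
27.6927 m/s × 3.6 = 99.694 km/h.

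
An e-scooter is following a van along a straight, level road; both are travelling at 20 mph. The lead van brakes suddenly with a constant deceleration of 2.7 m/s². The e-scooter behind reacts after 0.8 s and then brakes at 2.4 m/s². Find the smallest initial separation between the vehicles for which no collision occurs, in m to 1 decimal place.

20 mph × 0.44704 = 8.9408 m/s.
Leader travels v²/(2a_L) = 79.938 / 5.400 = 14.803 m before stopping.
Follower covers v·t_r = 8.9408 × 0.8 = 7.153 m while reacting, then v²/(2a_F) = 79.938 / 4.800 = 16.654 m while braking, for a total of 7.153 + 16.654 = 23.807 m.
Since a_F ≤ a_L and the follower starts braking later, the follower is never slower than the leader, so the closest approach is when both have stopped.
Minimum gap = 23.807 − 14.803 = 9.004 m.

Minimum gap ≈ 9.0 m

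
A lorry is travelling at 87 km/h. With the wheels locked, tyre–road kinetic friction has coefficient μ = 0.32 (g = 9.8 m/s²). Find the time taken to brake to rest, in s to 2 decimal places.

87 km/h ÷ 3.6 = 24.1667 m/s.
a = μg = 0.32 × 9.8 = 3.136 m/s².
Braking time = v/a = 24.1667 / 3.136 = 7.706 s.

Braking time ≈ 7.71 s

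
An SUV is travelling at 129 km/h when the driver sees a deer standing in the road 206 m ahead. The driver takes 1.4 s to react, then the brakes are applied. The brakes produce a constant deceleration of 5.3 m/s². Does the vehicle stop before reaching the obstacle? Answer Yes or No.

Yes

129 km/h ÷ 3.6 = 35.8333 m/s.
Reaction distance = 35.8333 × 1.4 = 50.167 m.
Braking distance = v²/(2a) = 1284.025 / 10.600 = 121.134 m.
Total stopping distance = 50.167 + 121.134 = 171.301 m, vs 206 m available — it stops with 206 − 171.301 = 34.699 m to spare.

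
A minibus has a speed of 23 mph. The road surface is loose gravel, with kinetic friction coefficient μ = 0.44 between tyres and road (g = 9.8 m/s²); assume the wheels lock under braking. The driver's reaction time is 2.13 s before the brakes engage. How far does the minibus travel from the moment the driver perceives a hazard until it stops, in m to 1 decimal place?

23 mph × 0.44704 = 10.2819 m/s.
a = μg = 0.44 × 9.8 = 4.312 m/s².
Reaction distance = v·t_r = 10.2819 × 2.13 = 21.900 m.
Braking distance = v²/(2a) = 10.2819² / (2 × 4.312) = 105.717 / 8.624 = 12.258 m.
Total = 21.900 + 12.258 = 34.158 m.

Total stopping distance ≈ 34.2 m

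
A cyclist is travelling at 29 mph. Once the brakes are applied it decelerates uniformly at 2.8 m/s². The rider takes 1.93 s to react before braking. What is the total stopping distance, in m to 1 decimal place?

Total stopping distance ≈ 55.0 m

29 mph × 0.44704 = 12.9642 m/s.
Reaction distance = v·t_r = 12.9642 × 1.93 = 25.021 m.
Braking distance = v²/(2a) = 12.9642² / (2 × 2.800) = 168.070 / 5.600 = 30.012 m.
Total = 25.021 + 30.012 = 55.033 m.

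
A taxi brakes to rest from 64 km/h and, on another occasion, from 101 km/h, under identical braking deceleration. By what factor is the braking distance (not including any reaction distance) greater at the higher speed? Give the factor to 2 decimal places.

Braking distance d = v²/(2a), so with a fixed, d ∝ v².
Factor = (101/64)² = 1.5781² = 2.4904.

Factor ≈ 2.49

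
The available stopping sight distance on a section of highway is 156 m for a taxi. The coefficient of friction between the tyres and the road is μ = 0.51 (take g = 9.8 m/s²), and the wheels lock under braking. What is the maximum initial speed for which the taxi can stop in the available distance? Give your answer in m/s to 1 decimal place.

a = μg = 0.51 × 9.8 = 4.998 m/s².
v²/(2a) = d ⇒ v = √(2 × 4.998 × 156) = √1559.38 = 39.4890 m/s.

Maximum speed ≈ 39.5 m/s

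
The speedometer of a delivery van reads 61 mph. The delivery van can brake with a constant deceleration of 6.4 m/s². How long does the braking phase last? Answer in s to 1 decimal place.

Braking time ≈ 4.3 s

61 mph × 0.44704 = 27.2694 m/s.
Braking time = v/a = 27.2694 / 6.400 = 4.261 s.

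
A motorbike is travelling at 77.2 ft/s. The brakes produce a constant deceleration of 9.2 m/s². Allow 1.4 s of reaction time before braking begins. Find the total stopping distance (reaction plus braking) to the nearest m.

Total stopping distance ≈ 63 m

77.2 ft/s × 0.3048 = 23.5306 m/s.
Reaction distance = v·t_r = 23.5306 × 1.4 = 32.943 m.
Braking distance = v²/(2a) = 23.5306² / (2 × 9.200) = 553.689 / 18.400 = 30.092 m.
Total = 32.943 + 30.092 = 63.035 m.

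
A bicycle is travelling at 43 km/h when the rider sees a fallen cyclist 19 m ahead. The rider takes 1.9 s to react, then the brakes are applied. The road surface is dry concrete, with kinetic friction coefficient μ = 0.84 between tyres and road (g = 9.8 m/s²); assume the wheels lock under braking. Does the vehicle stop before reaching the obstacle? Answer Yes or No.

43 km/h ÷ 3.6 = 11.9444 m/s.
a = μg = 0.84 × 9.8 = 8.232 m/s².
Reaction distance = 11.9444 × 1.9 = 22.694 m.
Braking distance = v²/(2a) = 142.669 / 16.464 = 8.666 m.
Total stopping distance = 22.694 + 8.666 = 31.360 m, vs 19 m available — it cannot stop in time and overshoots by 31.360 − 19 = 12.360 m.

No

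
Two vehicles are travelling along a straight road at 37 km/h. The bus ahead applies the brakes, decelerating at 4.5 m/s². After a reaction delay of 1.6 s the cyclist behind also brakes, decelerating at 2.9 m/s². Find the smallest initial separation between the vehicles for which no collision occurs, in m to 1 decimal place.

Minimum gap ≈ 22.9 m

37 km/h ÷ 3.6 = 10.2778 m/s.
Leader travels v²/(2a_L) = 105.633 / 9.000 = 11.737 m before stopping.
Follower covers v·t_r = 10.2778 × 1.6 = 16.444 m while reacting, then v²/(2a_F) = 105.633 / 5.800 = 18.213 m while braking, for a total of 16.444 + 18.213 = 34.657 m.
Since a_F ≤ a_L and the follower starts braking later, the follower is never slower than the leader, so the closest approach is when both have stopped.
Minimum gap = 34.657 − 11.737 = 22.920 m.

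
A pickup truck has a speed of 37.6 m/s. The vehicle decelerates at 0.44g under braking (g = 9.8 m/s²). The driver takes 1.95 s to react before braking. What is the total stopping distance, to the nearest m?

a = 0.44 × 9.8 = 4.312 m/s².
Reaction distance = v·t_r = 37.6000 × 1.95 = 73.320 m.
Braking distance = v²/(2a) = 37.6000² / (2 × 4.312) = 1413.760 / 8.624 = 163.933 m.
Total = 73.320 + 163.933 = 237.253 m.

Total stopping distance ≈ 237 m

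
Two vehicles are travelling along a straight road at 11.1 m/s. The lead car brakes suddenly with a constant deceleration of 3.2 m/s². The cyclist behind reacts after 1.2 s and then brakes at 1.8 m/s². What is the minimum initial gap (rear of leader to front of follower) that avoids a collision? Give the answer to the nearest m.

Minimum gap ≈ 28 m

Leader travels v²/(2a_L) = 123.210 / 6.400 = 19.252 m before stopping.
Follower covers v·t_r = 11.1000 × 1.2 = 13.320 m while reacting, then v²/(2a_F) = 123.210 / 3.600 = 34.225 m while braking, for a total of 13.320 + 34.225 = 47.545 m.
Since a_F ≤ a_L and the follower starts braking later, the follower is never slower than the leader, so the closest approach is when both have stopped.
Minimum gap = 47.545 − 19.252 = 28.293 m.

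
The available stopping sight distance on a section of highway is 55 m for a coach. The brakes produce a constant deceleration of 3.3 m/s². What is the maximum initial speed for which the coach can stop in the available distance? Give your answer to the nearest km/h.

Maximum speed ≈ 69 km/h

v²/(2a) = d ⇒ v = √(2 × 3.300 × 55) = √363.00 = 19.0526 m/s.
19.0526 m/s × 3.6 = 68.589 km/h.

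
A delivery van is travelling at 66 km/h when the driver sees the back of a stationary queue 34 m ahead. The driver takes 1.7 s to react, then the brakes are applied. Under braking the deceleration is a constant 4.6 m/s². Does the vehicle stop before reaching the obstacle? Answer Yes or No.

66 km/h ÷ 3.6 = 18.3333 m/s.
Reaction distance = 18.3333 × 1.7 = 31.167 m.
Braking distance = v²/(2a) = 336.110 / 9.200 = 36.534 m.
Total stopping distance = 31.167 + 36.534 = 67.701 m, vs 34 m available — it cannot stop in time and overshoots by 67.701 − 34 = 33.701 m.

No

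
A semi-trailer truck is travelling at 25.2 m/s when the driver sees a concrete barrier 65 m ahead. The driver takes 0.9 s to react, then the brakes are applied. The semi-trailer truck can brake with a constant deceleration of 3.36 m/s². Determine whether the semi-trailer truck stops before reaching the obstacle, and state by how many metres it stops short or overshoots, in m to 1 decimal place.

Reaction distance = 25.2000 × 0.9 = 22.680 m.
Braking distance = v²/(2a) = 635.040 / 6.720 = 94.500 m.
Total stopping distance = 22.680 + 94.500 = 117.180 m, vs 65 m available — it cannot stop in time and overshoots by 117.180 − 65 = 52.180 m.

No — it overshoots by 52.2 m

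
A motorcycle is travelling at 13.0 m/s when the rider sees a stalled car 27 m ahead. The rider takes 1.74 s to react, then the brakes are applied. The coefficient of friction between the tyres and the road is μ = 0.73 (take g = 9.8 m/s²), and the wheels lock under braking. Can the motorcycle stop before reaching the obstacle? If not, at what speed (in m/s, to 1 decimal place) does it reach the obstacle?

No — it strikes the obstacle at 10.3 m/s

a = μg = 0.73 × 9.8 = 7.154 m/s².
Reaction distance = 13.0000 × 1.74 = 22.620 m.
Braking distance needed to stop: v²/(2a) = 169.000 / 14.308 = 11.812 m, so total needed = 22.620 + 11.812 = 34.432 m > 27 m — it cannot stop.
Distance remaining when braking begins: 27 − 22.620 = 4.380 m.
v² = v₀² − 2a·d = 169.000 − 2 × 7.154 × 4.380 = 106.331 m²/s².
v = √106.331 = 10.312 m/s.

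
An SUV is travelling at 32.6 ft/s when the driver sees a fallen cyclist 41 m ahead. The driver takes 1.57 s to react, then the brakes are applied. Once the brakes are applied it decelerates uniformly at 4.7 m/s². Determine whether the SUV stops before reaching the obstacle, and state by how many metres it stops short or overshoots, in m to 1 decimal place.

32.6 ft/s × 0.3048 = 9.9365 m/s.
Reaction distance = 9.9365 × 1.57 = 15.600 m.
Braking distance = v²/(2a) = 98.734 / 9.400 = 10.504 m.
Total stopping distance = 15.600 + 10.504 = 26.104 m, vs 41 m available — it stops with 41 − 26.104 = 14.896 m to spare.

Yes — it stops 14.9 m short of the obstacle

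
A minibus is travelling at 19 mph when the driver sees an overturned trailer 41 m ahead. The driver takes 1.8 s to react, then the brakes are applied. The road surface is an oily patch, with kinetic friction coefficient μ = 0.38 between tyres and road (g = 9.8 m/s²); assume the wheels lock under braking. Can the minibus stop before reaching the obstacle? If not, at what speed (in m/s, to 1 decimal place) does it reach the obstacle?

19 mph × 0.44704 = 8.4938 m/s.
a = μg = 0.38 × 9.8 = 3.724 m/s².
Reaction distance = 8.4938 × 1.8 = 15.289 m.
Braking distance = v²/(2a) = 72.145 / 7.448 = 9.686 m.
Total stopping distance = 15.289 + 9.686 = 24.975 m, vs 41 m available — it stops with 41 − 24.975 = 16.025 m to spare.

Yes — it stops about 16.0 m short of the obstacle, so it never reaches it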